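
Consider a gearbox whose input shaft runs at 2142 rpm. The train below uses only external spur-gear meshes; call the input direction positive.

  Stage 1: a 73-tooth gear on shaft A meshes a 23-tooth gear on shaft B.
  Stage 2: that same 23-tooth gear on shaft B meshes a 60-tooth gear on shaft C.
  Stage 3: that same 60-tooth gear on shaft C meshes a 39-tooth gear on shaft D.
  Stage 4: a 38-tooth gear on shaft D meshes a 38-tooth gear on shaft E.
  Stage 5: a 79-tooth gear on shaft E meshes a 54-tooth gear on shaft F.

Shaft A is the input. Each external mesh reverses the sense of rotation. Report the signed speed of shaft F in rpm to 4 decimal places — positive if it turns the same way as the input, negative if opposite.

Stage 1 [73T→23T]: ω = 2142.0000×73/23 = 6798.5217 rpm, dir flips to −; running = −6798.5217
Stage 2 [23T→60T]: ω = 6798.5217×23/60 = 2606.1000 rpm, dir flips to +; running = +2606.1000
Stage 3 [60T→39T]: ω = 2606.1000×60/39 = 4009.3846 rpm, dir flips to −; running = −4009.3846
Stage 4 [38T→38T]: ω = 4009.3846×38/38 = 4009.3846 rpm, dir flips to +; running = +4009.3846
Stage 5 [79T→54T]: ω = 4009.3846×79/54 = 5865.5812 rpm, dir flips to −; running = −5865.5812

-5865.5812 rpm (opposite to input, |ω| = 5865.5812 rpm)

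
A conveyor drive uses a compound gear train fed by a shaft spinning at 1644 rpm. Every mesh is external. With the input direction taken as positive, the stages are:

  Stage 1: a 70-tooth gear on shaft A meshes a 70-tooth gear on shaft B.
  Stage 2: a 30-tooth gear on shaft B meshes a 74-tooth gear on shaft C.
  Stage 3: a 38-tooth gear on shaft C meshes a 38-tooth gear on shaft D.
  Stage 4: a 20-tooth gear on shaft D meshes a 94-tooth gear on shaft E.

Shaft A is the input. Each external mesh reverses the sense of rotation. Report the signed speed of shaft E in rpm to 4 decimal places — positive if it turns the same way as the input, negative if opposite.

Stage 1 [70T→70T]: ω = 1644.0000×70/70 = 1644.0000 rpm, dir flips to −; running = −1644.0000
Stage 2 [30T→74T]: ω = 1644.0000×30/74 = 666.4865 rpm, dir flips to +; running = +666.4865
Stage 3 [38T→38T]: ω = 666.4865×38/38 = 666.4865 rpm, dir flips to −; running = −666.4865
Stage 4 [20T→94T]: ω = 666.4865×20/94 = 141.8056 rpm, dir flips to +; running = +141.8056

+141.8056 rpm (same as input, |ω| = 141.8056 rpm)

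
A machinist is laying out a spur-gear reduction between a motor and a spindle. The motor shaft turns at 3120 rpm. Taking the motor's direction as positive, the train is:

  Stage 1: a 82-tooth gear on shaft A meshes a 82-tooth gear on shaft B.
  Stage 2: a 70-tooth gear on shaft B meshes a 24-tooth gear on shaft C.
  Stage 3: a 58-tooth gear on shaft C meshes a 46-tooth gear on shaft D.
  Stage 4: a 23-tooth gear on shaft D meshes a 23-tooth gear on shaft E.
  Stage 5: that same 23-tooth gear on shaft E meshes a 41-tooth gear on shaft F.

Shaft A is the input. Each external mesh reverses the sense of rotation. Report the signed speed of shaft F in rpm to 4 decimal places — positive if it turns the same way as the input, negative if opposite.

Stage 1 [82T→82T]: ω = 3120.0000×82/82 = 3120.0000 rpm, dir flips to −; running = −3120.0000
Stage 2 [70T→24T]: ω = 3120.0000×70/24 = 9100.0000 rpm, dir flips to +; running = +9100.0000
Stage 3 [58T→46T]: ω = 9100.0000×58/46 = 11473.9130 rpm, dir flips to −; running = −11473.9130
Stage 4 [23T→23T]: ω = 11473.9130×23/23 = 11473.9130 rpm, dir flips to +; running = +11473.9130
Stage 5 [23T→41T]: ω = 11473.9130×23/41 = 6436.5854 rpm, dir flips to −; running = −6436.5854

-6436.5854 rpm (opposite to input, |ω| = 6436.5854 rpm)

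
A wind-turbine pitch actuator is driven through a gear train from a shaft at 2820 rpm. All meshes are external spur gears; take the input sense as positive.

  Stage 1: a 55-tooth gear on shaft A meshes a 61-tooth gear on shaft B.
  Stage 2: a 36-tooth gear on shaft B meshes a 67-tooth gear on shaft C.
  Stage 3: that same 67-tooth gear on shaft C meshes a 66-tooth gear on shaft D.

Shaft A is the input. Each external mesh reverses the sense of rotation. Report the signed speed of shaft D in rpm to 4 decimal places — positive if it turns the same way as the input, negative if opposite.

-1386.8852 rpm (opposite to input, |ω| = 1386.8852 rpm)

Stage 1 [55T→61T]: ω = 2820.0000×55/61 = 2542.6230 rpm, dir flips to −; running = −2542.6230
Stage 2 [36T→67T]: ω = 2542.6230×36/67 = 1366.1855 rpm, dir flips to +; running = +1366.1855
Stage 3 [67T→66T]: ω = 1366.1855×67/66 = 1386.8852 rpm, dir flips to −; running = −1386.8852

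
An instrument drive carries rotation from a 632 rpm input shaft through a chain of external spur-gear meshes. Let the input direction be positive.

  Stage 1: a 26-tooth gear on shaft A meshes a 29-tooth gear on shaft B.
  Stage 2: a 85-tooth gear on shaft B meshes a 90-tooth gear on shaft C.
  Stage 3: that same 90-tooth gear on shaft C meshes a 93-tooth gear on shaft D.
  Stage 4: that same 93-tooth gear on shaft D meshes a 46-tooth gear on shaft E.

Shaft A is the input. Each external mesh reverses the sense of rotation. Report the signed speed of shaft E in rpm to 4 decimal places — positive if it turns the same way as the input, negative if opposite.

+1047.0165 rpm (same as input, |ω| = 1047.0165 rpm)

Stage 1 [26T→29T]: ω = 632.0000×26/29 = 566.6207 rpm, dir flips to −; running = −566.6207
Stage 2 [85T→90T]: ω = 566.6207×85/90 = 535.1418 rpm, dir flips to +; running = +535.1418
Stage 3 [90T→93T]: ω = 535.1418×90/93 = 517.8791 rpm, dir flips to −; running = −517.8791
Stage 4 [93T→46T]: ω = 517.8791×93/46 = 1047.0165 rpm, dir flips to +; running = +1047.0165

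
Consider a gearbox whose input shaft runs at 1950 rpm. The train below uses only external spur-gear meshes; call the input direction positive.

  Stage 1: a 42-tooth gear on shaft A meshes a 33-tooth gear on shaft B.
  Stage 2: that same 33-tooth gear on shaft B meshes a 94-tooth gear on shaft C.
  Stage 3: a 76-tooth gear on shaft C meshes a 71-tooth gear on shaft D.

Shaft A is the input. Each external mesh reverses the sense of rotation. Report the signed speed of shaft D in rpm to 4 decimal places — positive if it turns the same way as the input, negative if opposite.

Stage 1 [42T→33T]: ω = 1950.0000×42/33 = 2481.8182 rpm, dir flips to −; running = −2481.8182
Stage 2 [33T→94T]: ω = 2481.8182×33/94 = 871.2766 rpm, dir flips to +; running = +871.2766
Stage 3 [76T→71T]: ω = 871.2766×76/71 = 932.6341 rpm, dir flips to −; running = −932.6341

-932.6341 rpm (opposite to input, |ω| = 932.6341 rpm)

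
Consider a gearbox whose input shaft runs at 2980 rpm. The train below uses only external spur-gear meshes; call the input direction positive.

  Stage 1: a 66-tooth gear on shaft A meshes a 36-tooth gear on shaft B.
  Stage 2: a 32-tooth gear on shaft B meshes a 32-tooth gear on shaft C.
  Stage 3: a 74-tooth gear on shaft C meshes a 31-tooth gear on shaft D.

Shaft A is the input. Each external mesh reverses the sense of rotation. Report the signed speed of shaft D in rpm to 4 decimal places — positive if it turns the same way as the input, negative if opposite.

-13041.5054 rpm (opposite to input, |ω| = 13041.5054 rpm)

Stage 1 [66T→36T]: ω = 2980.0000×66/36 = 5463.3333 rpm, dir flips to −; running = −5463.3333
Stage 2 [32T→32T]: ω = 5463.3333×32/32 = 5463.3333 rpm, dir flips to +; running = +5463.3333
Stage 3 [74T→31T]: ω = 5463.3333×74/31 = 13041.5054 rpm, dir flips to −; running = −13041.5054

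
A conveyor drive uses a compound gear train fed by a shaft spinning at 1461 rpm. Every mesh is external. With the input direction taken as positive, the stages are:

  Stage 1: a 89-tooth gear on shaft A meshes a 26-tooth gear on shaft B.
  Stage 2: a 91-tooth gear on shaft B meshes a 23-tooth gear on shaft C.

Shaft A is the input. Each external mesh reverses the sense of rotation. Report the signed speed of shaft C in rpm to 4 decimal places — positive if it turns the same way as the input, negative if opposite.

+19787.0217 rpm (same as input, |ω| = 19787.0217 rpm)

Stage 1 [89T→26T]: ω = 1461.0000×89/26 = 5001.1154 rpm, dir flips to −; running = −5001.1154
Stage 2 [91T→23T]: ω = 5001.1154×91/23 = 19787.0217 rpm, dir flips to +; running = +19787.0217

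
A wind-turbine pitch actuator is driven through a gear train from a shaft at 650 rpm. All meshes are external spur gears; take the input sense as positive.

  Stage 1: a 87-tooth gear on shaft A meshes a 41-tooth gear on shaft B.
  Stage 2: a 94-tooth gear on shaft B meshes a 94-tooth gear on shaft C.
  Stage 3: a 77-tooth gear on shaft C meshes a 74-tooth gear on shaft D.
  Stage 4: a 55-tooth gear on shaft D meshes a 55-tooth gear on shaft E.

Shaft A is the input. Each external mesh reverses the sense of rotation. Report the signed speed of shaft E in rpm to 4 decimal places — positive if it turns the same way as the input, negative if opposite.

Stage 1 [87T→41T]: ω = 650.0000×87/41 = 1379.2683 rpm, dir flips to −; running = −1379.2683
Stage 2 [94T→94T]: ω = 1379.2683×94/94 = 1379.2683 rpm, dir flips to +; running = +1379.2683
Stage 3 [77T→74T]: ω = 1379.2683×77/74 = 1435.1846 rpm, dir flips to −; running = −1435.1846
Stage 4 [55T→55T]: ω = 1435.1846×55/55 = 1435.1846 rpm, dir flips to +; running = +1435.1846

+1435.1846 rpm (same as input, |ω| = 1435.1846 rpm)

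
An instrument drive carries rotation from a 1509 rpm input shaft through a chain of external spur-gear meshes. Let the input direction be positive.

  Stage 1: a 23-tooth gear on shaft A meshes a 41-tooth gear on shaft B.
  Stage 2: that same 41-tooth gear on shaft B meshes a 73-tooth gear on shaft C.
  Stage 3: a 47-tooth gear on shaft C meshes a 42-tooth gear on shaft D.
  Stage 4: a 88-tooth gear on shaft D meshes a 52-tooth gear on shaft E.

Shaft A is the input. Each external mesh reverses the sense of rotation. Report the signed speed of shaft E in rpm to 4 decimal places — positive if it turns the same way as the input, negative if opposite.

Stage 1 [23T→41T]: ω = 1509.0000×23/41 = 846.5122 rpm, dir flips to −; running = −846.5122
Stage 2 [41T→73T]: ω = 846.5122×41/73 = 475.4384 rpm, dir flips to +; running = +475.4384
Stage 3 [47T→42T]: ω = 475.4384×47/42 = 532.0382 rpm, dir flips to −; running = −532.0382
Stage 4 [88T→52T]: ω = 532.0382×88/52 = 900.3723 rpm, dir flips to +; running = +900.3723

+900.3723 rpm (same as input, |ω| = 900.3723 rpm)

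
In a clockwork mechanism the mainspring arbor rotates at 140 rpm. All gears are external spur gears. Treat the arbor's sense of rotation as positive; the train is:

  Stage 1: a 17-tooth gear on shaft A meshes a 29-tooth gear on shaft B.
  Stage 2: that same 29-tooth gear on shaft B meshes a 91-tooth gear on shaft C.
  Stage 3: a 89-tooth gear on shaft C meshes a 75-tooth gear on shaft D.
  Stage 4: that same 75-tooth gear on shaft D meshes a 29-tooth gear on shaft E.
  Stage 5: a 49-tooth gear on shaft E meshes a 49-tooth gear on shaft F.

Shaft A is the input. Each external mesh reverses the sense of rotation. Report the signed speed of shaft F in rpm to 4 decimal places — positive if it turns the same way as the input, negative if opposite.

-80.2653 rpm (opposite to input, |ω| = 80.2653 rpm)

Stage 1 [17T→29T]: ω = 140.0000×17/29 = 82.0690 rpm, dir flips to −; running = −82.0690
Stage 2 [29T→91T]: ω = 82.0690×29/91 = 26.1538 rpm, dir flips to +; running = +26.1538
Stage 3 [89T→75T]: ω = 26.1538×89/75 = 31.0359 rpm, dir flips to −; running = −31.0359
Stage 4 [75T→29T]: ω = 31.0359×75/29 = 80.2653 rpm, dir flips to +; running = +80.2653
Stage 5 [49T→49T]: ω = 80.2653×49/49 = 80.2653 rpm, dir flips to −; running = −80.2653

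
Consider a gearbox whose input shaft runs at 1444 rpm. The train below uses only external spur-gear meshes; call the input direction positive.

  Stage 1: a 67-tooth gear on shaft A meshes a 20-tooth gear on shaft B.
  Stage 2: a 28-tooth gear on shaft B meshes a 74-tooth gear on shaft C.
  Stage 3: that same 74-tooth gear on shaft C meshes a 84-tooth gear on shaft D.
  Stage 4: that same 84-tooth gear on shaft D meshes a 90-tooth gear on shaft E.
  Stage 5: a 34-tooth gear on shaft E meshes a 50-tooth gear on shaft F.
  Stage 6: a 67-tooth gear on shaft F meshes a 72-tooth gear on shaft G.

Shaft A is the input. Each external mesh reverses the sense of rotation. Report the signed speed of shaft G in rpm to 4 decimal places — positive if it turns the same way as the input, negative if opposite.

Stage 1 [67T→20T]: ω = 1444.0000×67/20 = 4837.4000 rpm, dir flips to −; running = −4837.4000
Stage 2 [28T→74T]: ω = 4837.4000×28/74 = 1830.3676 rpm, dir flips to +; running = +1830.3676
Stage 3 [74T→84T]: ω = 1830.3676×74/84 = 1612.4667 rpm, dir flips to −; running = −1612.4667
Stage 4 [84T→90T]: ω = 1612.4667×84/90 = 1504.9689 rpm, dir flips to +; running = +1504.9689
Stage 5 [34T→50T]: ω = 1504.9689×34/50 = 1023.3788 rpm, dir flips to −; running = −1023.3788
Stage 6 [67T→72T]: ω = 1023.3788×67/72 = 952.3109 rpm, dir flips to +; running = +952.3109

+952.3109 rpm (same as input, |ω| = 952.3109 rpm)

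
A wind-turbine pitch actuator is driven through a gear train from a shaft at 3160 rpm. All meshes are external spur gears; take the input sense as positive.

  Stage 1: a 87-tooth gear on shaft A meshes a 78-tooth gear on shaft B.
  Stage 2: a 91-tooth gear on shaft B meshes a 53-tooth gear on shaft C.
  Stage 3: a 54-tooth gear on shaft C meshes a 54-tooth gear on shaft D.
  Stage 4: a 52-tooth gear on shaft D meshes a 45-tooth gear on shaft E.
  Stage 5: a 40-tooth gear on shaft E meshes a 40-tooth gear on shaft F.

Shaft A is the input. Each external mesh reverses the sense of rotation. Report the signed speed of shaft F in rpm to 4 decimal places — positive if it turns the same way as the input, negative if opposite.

-6993.0734 rpm (opposite to input, |ω| = 6993.0734 rpm)

Stage 1 [87T→78T]: ω = 3160.0000×87/78 = 3524.6154 rpm, dir flips to −; running = −3524.6154
Stage 2 [91T→53T]: ω = 3524.6154×91/53 = 6051.6981 rpm, dir flips to +; running = +6051.6981
Stage 3 [54T→54T]: ω = 6051.6981×54/54 = 6051.6981 rpm, dir flips to −; running = −6051.6981
Stage 4 [52T→45T]: ω = 6051.6981×52/45 = 6993.0734 rpm, dir flips to +; running = +6993.0734
Stage 5 [40T→40T]: ω = 6993.0734×40/40 = 6993.0734 rpm, dir flips to −; running = −6993.0734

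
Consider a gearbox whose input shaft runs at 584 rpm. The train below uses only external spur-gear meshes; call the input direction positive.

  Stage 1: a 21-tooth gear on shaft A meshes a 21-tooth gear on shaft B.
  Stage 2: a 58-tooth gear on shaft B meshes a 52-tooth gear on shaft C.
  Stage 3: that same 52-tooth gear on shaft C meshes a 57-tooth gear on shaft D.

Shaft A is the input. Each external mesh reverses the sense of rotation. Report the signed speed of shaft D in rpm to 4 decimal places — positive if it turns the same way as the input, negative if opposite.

-594.2456 rpm (opposite to input, |ω| = 594.2456 rpm)

Stage 1 [21T→21T]: ω = 584.0000×21/21 = 584.0000 rpm, dir flips to −; running = −584.0000
Stage 2 [58T→52T]: ω = 584.0000×58/52 = 651.3846 rpm, dir flips to +; running = +651.3846
Stage 3 [52T→57T]: ω = 651.3846×52/57 = 594.2456 rpm, dir flips to −; running = −594.2456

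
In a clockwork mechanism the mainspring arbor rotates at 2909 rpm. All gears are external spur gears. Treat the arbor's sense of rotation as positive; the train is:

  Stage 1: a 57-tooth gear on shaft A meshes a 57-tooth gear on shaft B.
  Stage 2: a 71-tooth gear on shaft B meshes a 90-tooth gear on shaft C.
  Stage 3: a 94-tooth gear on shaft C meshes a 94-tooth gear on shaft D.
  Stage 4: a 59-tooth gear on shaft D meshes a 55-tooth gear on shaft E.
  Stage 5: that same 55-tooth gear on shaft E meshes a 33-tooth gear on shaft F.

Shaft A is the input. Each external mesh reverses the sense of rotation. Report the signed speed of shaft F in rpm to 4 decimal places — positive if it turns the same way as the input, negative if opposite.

Stage 1 [57T→57T]: ω = 2909.0000×57/57 = 2909.0000 rpm, dir flips to −; running = −2909.0000
Stage 2 [71T→90T]: ω = 2909.0000×71/90 = 2294.8778 rpm, dir flips to +; running = +2294.8778
Stage 3 [94T→94T]: ω = 2294.8778×94/94 = 2294.8778 rpm, dir flips to −; running = −2294.8778
Stage 4 [59T→55T]: ω = 2294.8778×59/55 = 2461.7780 rpm, dir flips to +; running = +2461.7780
Stage 5 [55T→33T]: ω = 2461.7780×55/33 = 4102.9633 rpm, dir flips to −; running = −4102.9633

-4102.9633 rpm (opposite to input, |ω| = 4102.9633 rpm)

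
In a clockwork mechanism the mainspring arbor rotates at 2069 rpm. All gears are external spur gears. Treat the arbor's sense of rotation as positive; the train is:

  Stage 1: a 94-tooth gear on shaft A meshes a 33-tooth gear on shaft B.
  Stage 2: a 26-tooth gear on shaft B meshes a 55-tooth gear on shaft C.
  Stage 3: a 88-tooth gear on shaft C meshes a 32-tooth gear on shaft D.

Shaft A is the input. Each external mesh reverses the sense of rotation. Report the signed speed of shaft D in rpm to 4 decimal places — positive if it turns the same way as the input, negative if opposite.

-7661.5697 rpm (opposite to input, |ω| = 7661.5697 rpm)

Stage 1 [94T→33T]: ω = 2069.0000×94/33 = 5893.5152 rpm, dir flips to −; running = −5893.5152
Stage 2 [26T→55T]: ω = 5893.5152×26/55 = 2786.0253 rpm, dir flips to +; running = +2786.0253
Stage 3 [88T→32T]: ω = 2786.0253×88/32 = 7661.5697 rpm, dir flips to −; running = −7661.5697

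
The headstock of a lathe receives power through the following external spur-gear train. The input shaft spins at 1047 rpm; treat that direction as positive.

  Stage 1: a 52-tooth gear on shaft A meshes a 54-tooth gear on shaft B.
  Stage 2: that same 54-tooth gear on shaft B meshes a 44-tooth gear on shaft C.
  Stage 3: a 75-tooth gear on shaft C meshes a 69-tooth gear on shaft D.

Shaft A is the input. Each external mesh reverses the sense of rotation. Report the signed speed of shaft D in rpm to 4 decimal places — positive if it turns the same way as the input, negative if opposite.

Stage 1 [52T→54T]: ω = 1047.0000×52/54 = 1008.2222 rpm, dir flips to −; running = −1008.2222
Stage 2 [54T→44T]: ω = 1008.2222×54/44 = 1237.3636 rpm, dir flips to +; running = +1237.3636
Stage 3 [75T→69T]: ω = 1237.3636×75/69 = 1344.9605 rpm, dir flips to −; running = −1344.9605

-1344.9605 rpm (opposite to input, |ω| = 1344.9605 rpm)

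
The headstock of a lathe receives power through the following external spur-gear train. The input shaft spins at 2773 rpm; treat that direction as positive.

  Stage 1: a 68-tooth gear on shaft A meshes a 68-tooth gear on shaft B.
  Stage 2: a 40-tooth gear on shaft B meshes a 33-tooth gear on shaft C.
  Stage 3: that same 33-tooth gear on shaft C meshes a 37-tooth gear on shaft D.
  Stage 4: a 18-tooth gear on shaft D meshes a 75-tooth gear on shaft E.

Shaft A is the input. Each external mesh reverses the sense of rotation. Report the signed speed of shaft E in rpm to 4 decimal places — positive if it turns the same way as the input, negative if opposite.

Stage 1 [68T→68T]: ω = 2773.0000×68/68 = 2773.0000 rpm, dir flips to −; running = −2773.0000
Stage 2 [40T→33T]: ω = 2773.0000×40/33 = 3361.2121 rpm, dir flips to +; running = +3361.2121
Stage 3 [33T→37T]: ω = 3361.2121×33/37 = 2997.8378 rpm, dir flips to −; running = −2997.8378
Stage 4 [18T→75T]: ω = 2997.8378×18/75 = 719.4811 rpm, dir flips to +; running = +719.4811

+719.4811 rpm (same as input, |ω| = 719.4811 rpm)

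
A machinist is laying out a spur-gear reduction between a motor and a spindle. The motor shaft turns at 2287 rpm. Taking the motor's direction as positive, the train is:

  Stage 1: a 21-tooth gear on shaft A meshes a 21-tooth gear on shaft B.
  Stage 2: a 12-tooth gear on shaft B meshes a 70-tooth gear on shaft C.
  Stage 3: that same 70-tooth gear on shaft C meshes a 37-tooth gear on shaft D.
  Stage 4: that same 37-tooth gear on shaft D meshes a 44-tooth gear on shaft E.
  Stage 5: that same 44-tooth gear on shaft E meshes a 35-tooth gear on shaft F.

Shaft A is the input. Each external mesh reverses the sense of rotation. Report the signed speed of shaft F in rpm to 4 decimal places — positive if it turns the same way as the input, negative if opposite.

-784.1143 rpm (opposite to input, |ω| = 784.1143 rpm)

Stage 1 [21T→21T]: ω = 2287.0000×21/21 = 2287.0000 rpm, dir flips to −; running = −2287.0000
Stage 2 [12T→70T]: ω = 2287.0000×12/70 = 392.0571 rpm, dir flips to +; running = +392.0571
Stage 3 [70T→37T]: ω = 392.0571×70/37 = 741.7297 rpm, dir flips to −; running = −741.7297
Stage 4 [37T→44T]: ω = 741.7297×37/44 = 623.7273 rpm, dir flips to +; running = +623.7273
Stage 5 [44T→35T]: ω = 623.7273×44/35 = 784.1143 rpm, dir flips to −; running = −784.1143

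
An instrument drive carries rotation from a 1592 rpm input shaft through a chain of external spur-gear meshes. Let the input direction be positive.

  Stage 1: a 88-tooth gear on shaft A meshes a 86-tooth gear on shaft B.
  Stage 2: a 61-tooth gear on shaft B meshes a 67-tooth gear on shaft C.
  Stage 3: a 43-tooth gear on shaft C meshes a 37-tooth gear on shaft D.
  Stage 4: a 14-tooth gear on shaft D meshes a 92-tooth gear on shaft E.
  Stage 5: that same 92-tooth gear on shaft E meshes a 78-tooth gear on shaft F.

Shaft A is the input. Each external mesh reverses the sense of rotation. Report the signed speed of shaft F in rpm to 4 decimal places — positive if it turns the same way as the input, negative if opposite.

Stage 1 [88T→86T]: ω = 1592.0000×88/86 = 1629.0233 rpm, dir flips to −; running = −1629.0233
Stage 2 [61T→67T]: ω = 1629.0233×61/67 = 1483.1406 rpm, dir flips to +; running = +1483.1406
Stage 3 [43T→37T]: ω = 1483.1406×43/37 = 1723.6499 rpm, dir flips to −; running = −1723.6499
Stage 4 [14T→92T]: ω = 1723.6499×14/92 = 262.2945 rpm, dir flips to +; running = +262.2945
Stage 5 [92T→78T]: ω = 262.2945×92/78 = 309.3731 rpm, dir flips to −; running = −309.3731

-309.3731 rpm (opposite to input, |ω| = 309.3731 rpm)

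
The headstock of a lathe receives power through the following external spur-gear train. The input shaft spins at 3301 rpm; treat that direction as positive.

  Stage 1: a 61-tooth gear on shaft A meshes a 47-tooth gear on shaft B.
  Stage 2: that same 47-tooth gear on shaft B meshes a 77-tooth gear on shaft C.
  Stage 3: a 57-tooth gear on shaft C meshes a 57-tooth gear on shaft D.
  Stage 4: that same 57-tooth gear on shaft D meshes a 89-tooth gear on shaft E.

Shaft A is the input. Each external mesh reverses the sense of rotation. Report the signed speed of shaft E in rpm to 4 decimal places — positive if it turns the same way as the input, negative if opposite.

Stage 1 [61T→47T]: ω = 3301.0000×61/47 = 4284.2766 rpm, dir flips to −; running = −4284.2766
Stage 2 [47T→77T]: ω = 4284.2766×47/77 = 2615.0779 rpm, dir flips to +; running = +2615.0779
Stage 3 [57T→57T]: ω = 2615.0779×57/57 = 2615.0779 rpm, dir flips to −; running = −2615.0779
Stage 4 [57T→89T]: ω = 2615.0779×57/89 = 1674.8252 rpm, dir flips to +; running = +1674.8252

+1674.8252 rpm (same as input, |ω| = 1674.8252 rpm)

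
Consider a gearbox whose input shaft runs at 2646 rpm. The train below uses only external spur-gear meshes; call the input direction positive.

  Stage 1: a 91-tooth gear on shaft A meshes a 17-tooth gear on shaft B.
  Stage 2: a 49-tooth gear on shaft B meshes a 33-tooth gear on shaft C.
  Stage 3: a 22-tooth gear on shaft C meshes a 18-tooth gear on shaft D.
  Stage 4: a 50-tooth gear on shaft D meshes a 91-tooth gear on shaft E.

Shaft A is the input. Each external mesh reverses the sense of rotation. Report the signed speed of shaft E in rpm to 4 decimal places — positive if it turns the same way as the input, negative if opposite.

Stage 1 [91T→17T]: ω = 2646.0000×91/17 = 14163.8824 rpm, dir flips to −; running = −14163.8824
Stage 2 [49T→33T]: ω = 14163.8824×49/33 = 21031.2193 rpm, dir flips to +; running = +21031.2193
Stage 3 [22T→18T]: ω = 21031.2193×22/18 = 25704.8235 rpm, dir flips to −; running = −25704.8235
Stage 4 [50T→91T]: ω = 25704.8235×50/91 = 14123.5294 rpm, dir flips to +; running = +14123.5294

+14123.5294 rpm (same as input, |ω| = 14123.5294 rpm)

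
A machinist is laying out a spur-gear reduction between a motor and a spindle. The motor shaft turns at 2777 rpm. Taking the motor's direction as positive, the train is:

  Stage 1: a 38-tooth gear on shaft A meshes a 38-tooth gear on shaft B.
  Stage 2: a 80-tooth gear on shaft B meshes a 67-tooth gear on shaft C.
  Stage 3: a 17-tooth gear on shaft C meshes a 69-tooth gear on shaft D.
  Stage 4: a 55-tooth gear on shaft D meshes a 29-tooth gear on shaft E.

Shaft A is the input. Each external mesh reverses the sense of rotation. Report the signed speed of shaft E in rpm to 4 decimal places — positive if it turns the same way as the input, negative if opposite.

+1549.3716 rpm (same as input, |ω| = 1549.3716 rpm)

Stage 1 [38T→38T]: ω = 2777.0000×38/38 = 2777.0000 rpm, dir flips to −; running = −2777.0000
Stage 2 [80T→67T]: ω = 2777.0000×80/67 = 3315.8209 rpm, dir flips to +; running = +3315.8209
Stage 3 [17T→69T]: ω = 3315.8209×17/69 = 816.9414 rpm, dir flips to −; running = −816.9414
Stage 4 [55T→29T]: ω = 816.9414×55/29 = 1549.3716 rpm, dir flips to +; running = +1549.3716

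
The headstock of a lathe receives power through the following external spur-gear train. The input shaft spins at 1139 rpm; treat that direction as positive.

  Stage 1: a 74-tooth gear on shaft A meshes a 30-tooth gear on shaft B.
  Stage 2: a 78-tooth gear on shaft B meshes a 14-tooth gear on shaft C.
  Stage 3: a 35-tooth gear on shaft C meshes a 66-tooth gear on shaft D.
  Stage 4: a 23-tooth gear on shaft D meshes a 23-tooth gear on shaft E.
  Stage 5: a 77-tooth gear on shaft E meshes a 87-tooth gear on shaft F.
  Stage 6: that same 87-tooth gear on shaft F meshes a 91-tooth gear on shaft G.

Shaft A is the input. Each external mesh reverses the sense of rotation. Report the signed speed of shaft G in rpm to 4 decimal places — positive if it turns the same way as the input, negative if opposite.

Stage 1 [74T→30T]: ω = 1139.0000×74/30 = 2809.5333 rpm, dir flips to −; running = −2809.5333
Stage 2 [78T→14T]: ω = 2809.5333×78/14 = 15653.1143 rpm, dir flips to +; running = +15653.1143
Stage 3 [35T→66T]: ω = 15653.1143×35/66 = 8300.8939 rpm, dir flips to −; running = −8300.8939
Stage 4 [23T→23T]: ω = 8300.8939×23/23 = 8300.8939 rpm, dir flips to +; running = +8300.8939
Stage 5 [77T→87T]: ω = 8300.8939×77/87 = 7346.7682 rpm, dir flips to −; running = −7346.7682
Stage 6 [87T→91T]: ω = 7346.7682×87/91 = 7023.8333 rpm, dir flips to +; running = +7023.8333

+7023.8333 rpm (same as input, |ω| = 7023.8333 rpm)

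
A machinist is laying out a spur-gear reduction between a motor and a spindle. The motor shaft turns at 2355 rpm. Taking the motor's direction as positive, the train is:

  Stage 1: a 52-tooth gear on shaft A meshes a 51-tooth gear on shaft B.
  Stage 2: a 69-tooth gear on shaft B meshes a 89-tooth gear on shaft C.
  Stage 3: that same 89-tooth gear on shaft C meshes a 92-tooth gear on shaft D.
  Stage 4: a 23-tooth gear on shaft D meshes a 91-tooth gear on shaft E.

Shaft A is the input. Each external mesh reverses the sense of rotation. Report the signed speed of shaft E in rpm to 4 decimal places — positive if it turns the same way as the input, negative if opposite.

Stage 1 [52T→51T]: ω = 2355.0000×52/51 = 2401.1765 rpm, dir flips to −; running = −2401.1765
Stage 2 [69T→89T]: ω = 2401.1765×69/89 = 1861.5863 rpm, dir flips to +; running = +1861.5863
Stage 3 [89T→92T]: ω = 1861.5863×89/92 = 1800.8824 rpm, dir flips to −; running = −1800.8824
Stage 4 [23T→91T]: ω = 1800.8824×23/91 = 455.1681 rpm, dir flips to +; running = +455.1681

+455.1681 rpm (same as input, |ω| = 455.1681 rpm)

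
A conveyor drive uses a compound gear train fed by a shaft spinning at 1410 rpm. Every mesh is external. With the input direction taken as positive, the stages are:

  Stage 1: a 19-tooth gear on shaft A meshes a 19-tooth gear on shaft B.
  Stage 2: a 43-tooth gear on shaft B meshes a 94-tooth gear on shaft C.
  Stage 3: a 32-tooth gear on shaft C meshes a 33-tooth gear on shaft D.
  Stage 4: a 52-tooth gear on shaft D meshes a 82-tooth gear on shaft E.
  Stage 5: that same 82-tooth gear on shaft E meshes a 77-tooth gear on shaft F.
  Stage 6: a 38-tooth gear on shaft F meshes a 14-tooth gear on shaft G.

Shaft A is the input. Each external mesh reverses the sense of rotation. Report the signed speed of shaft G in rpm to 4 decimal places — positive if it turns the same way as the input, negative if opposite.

+1146.4733 rpm (same as input, |ω| = 1146.4733 rpm)

Stage 1 [19T→19T]: ω = 1410.0000×19/19 = 1410.0000 rpm, dir flips to −; running = −1410.0000
Stage 2 [43T→94T]: ω = 1410.0000×43/94 = 645.0000 rpm, dir flips to +; running = +645.0000
Stage 3 [32T→33T]: ω = 645.0000×32/33 = 625.4545 rpm, dir flips to −; running = −625.4545
Stage 4 [52T→82T]: ω = 625.4545×52/82 = 396.6297 rpm, dir flips to +; running = +396.6297
Stage 5 [82T→77T]: ω = 396.6297×82/77 = 422.3849 rpm, dir flips to −; running = −422.3849
Stage 6 [38T→14T]: ω = 422.3849×38/14 = 1146.4733 rpm, dir flips to +; running = +1146.4733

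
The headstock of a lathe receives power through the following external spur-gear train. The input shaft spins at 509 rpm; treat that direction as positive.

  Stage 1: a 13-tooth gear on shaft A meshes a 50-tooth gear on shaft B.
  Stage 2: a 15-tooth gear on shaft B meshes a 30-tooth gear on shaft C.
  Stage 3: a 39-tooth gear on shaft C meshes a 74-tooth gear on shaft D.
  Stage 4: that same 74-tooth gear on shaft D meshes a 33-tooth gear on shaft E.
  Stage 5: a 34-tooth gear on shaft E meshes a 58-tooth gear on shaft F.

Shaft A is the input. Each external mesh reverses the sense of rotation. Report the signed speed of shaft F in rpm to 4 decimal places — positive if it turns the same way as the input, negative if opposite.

Stage 1 [13T→50T]: ω = 509.0000×13/50 = 132.3400 rpm, dir flips to −; running = −132.3400
Stage 2 [15T→30T]: ω = 132.3400×15/30 = 66.1700 rpm, dir flips to +; running = +66.1700
Stage 3 [39T→74T]: ω = 66.1700×39/74 = 34.8734 rpm, dir flips to −; running = −34.8734
Stage 4 [74T→33T]: ω = 34.8734×74/33 = 78.2009 rpm, dir flips to +; running = +78.2009
Stage 5 [34T→58T]: ω = 78.2009×34/58 = 45.8419 rpm, dir flips to −; running = −45.8419

-45.8419 rpm (opposite to input, |ω| = 45.8419 rpm)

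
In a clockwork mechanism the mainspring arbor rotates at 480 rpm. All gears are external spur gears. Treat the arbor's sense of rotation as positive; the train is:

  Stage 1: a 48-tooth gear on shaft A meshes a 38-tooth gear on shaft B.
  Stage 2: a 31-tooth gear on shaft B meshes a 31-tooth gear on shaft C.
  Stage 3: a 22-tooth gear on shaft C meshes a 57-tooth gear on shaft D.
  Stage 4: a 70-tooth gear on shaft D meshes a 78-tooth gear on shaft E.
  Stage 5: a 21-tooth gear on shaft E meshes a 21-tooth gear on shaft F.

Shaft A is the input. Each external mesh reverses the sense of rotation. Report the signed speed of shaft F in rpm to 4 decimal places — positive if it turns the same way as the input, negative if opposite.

-210.0149 rpm (opposite to input, |ω| = 210.0149 rpm)

Stage 1 [48T→38T]: ω = 480.0000×48/38 = 606.3158 rpm, dir flips to −; running = −606.3158
Stage 2 [31T→31T]: ω = 606.3158×31/31 = 606.3158 rpm, dir flips to +; running = +606.3158
Stage 3 [22T→57T]: ω = 606.3158×22/57 = 234.0166 rpm, dir flips to −; running = −234.0166
Stage 4 [70T→78T]: ω = 234.0166×70/78 = 210.0149 rpm, dir flips to +; running = +210.0149
Stage 5 [21T→21T]: ω = 210.0149×21/21 = 210.0149 rpm, dir flips to −; running = −210.0149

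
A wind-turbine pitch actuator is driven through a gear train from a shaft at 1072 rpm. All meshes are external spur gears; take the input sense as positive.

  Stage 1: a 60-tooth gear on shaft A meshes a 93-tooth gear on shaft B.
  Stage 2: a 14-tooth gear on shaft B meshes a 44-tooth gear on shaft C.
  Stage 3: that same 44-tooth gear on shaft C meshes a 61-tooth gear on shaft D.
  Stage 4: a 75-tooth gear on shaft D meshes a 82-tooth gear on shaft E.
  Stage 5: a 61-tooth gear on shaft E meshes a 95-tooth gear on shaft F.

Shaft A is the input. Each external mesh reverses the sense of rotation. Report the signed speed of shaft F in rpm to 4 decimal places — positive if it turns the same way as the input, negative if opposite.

Stage 1 [60T→93T]: ω = 1072.0000×60/93 = 691.6129 rpm, dir flips to −; running = −691.6129
Stage 2 [14T→44T]: ω = 691.6129×14/44 = 220.0587 rpm, dir flips to +; running = +220.0587
Stage 3 [44T→61T]: ω = 220.0587×44/61 = 158.7308 rpm, dir flips to −; running = −158.7308
Stage 4 [75T→82T]: ω = 158.7308×75/82 = 145.1806 rpm, dir flips to +; running = +145.1806
Stage 5 [61T→95T]: ω = 145.1806×61/95 = 93.2213 rpm, dir flips to −; running = −93.2213

-93.2213 rpm (opposite to input, |ω| = 93.2213 rpm)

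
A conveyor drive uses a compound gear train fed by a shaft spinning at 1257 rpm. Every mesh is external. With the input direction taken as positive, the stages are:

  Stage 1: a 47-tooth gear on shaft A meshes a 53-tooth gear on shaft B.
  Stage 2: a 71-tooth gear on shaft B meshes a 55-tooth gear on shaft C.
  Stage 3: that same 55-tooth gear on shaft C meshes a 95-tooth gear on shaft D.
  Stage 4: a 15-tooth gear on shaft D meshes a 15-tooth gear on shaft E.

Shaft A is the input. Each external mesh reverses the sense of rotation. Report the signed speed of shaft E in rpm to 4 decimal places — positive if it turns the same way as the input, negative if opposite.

+833.0902 rpm (same as input, |ω| = 833.0902 rpm)

Stage 1 [47T→53T]: ω = 1257.0000×47/53 = 1114.6981 rpm, dir flips to −; running = −1114.6981
Stage 2 [71T→55T]: ω = 1114.6981×71/55 = 1438.9739 rpm, dir flips to +; running = +1438.9739
Stage 3 [55T→95T]: ω = 1438.9739×55/95 = 833.0902 rpm, dir flips to −; running = −833.0902
Stage 4 [15T→15T]: ω = 833.0902×15/15 = 833.0902 rpm, dir flips to +; running = +833.0902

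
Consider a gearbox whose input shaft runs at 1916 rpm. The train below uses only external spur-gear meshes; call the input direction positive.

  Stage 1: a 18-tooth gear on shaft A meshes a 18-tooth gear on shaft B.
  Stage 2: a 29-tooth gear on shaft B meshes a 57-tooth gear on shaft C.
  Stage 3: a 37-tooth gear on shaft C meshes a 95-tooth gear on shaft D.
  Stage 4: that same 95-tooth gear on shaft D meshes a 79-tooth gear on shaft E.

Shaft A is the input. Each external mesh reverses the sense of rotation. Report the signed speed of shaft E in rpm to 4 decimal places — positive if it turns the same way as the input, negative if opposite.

+456.5552 rpm (same as input, |ω| = 456.5552 rpm)

Stage 1 [18T→18T]: ω = 1916.0000×18/18 = 1916.0000 rpm, dir flips to −; running = −1916.0000
Stage 2 [29T→57T]: ω = 1916.0000×29/57 = 974.8070 rpm, dir flips to +; running = +974.8070
Stage 3 [37T→95T]: ω = 974.8070×37/95 = 379.6617 rpm, dir flips to −; running = −379.6617
Stage 4 [95T→79T]: ω = 379.6617×95/79 = 456.5552 rpm, dir flips to +; running = +456.5552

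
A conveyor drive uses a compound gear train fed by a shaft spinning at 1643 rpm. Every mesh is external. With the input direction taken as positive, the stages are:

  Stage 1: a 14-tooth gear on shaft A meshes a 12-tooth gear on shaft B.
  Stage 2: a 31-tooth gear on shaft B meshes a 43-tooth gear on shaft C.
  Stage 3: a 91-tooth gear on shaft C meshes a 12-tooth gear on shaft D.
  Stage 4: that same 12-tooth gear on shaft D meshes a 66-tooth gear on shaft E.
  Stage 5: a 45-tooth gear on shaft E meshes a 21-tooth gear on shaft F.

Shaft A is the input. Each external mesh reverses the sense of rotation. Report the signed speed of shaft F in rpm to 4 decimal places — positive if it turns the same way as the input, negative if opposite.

Stage 1 [14T→12T]: ω = 1643.0000×14/12 = 1916.8333 rpm, dir flips to −; running = −1916.8333
Stage 2 [31T→43T]: ω = 1916.8333×31/43 = 1381.9031 rpm, dir flips to +; running = +1381.9031
Stage 3 [91T→12T]: ω = 1381.9031×91/12 = 10479.4318 rpm, dir flips to −; running = −10479.4318
Stage 4 [12T→66T]: ω = 10479.4318×12/66 = 1905.3512 rpm, dir flips to +; running = +1905.3512
Stage 5 [45T→21T]: ω = 1905.3512×45/21 = 4082.8955 rpm, dir flips to −; running = −4082.8955

-4082.8955 rpm (opposite to input, |ω| = 4082.8955 rpm)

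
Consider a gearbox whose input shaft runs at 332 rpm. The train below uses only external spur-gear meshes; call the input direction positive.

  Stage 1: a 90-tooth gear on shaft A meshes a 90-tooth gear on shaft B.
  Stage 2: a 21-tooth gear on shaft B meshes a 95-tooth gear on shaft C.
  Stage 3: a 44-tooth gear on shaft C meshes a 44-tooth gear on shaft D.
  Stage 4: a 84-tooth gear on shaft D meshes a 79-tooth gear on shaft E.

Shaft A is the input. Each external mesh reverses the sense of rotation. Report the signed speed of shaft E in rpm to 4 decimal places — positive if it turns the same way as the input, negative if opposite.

Stage 1 [90T→90T]: ω = 332.0000×90/90 = 332.0000 rpm, dir flips to −; running = −332.0000
Stage 2 [21T→95T]: ω = 332.0000×21/95 = 73.3895 rpm, dir flips to +; running = +73.3895
Stage 3 [44T→44T]: ω = 73.3895×44/44 = 73.3895 rpm, dir flips to −; running = −73.3895
Stage 4 [84T→79T]: ω = 73.3895×84/79 = 78.0344 rpm, dir flips to +; running = +78.0344

+78.0344 rpm (same as input, |ω| = 78.0344 rpm)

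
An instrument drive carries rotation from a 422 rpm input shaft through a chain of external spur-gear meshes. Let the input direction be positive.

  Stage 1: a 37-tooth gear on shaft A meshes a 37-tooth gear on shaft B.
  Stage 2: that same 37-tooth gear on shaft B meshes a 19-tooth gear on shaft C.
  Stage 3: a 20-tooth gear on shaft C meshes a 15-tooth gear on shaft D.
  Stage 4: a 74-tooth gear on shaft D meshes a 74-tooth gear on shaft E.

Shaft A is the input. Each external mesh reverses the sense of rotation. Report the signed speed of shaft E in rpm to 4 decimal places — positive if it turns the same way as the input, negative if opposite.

+1095.7193 rpm (same as input, |ω| = 1095.7193 rpm)

Stage 1 [37T→37T]: ω = 422.0000×37/37 = 422.0000 rpm, dir flips to −; running = −422.0000
Stage 2 [37T→19T]: ω = 422.0000×37/19 = 821.7895 rpm, dir flips to +; running = +821.7895
Stage 3 [20T→15T]: ω = 821.7895×20/15 = 1095.7193 rpm, dir flips to −; running = −1095.7193
Stage 4 [74T→74T]: ω = 1095.7193×74/74 = 1095.7193 rpm, dir flips to +; running = +1095.7193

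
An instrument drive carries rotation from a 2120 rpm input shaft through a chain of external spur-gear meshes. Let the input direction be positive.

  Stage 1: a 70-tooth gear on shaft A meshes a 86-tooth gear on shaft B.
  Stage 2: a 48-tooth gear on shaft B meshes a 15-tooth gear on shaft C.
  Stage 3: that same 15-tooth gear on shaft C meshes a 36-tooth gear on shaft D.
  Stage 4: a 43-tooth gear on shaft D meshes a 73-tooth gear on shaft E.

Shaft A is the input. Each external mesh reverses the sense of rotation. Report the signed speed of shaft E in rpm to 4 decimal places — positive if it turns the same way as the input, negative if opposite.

Stage 1 [70T→86T]: ω = 2120.0000×70/86 = 1725.5814 rpm, dir flips to −; running = −1725.5814
Stage 2 [48T→15T]: ω = 1725.5814×48/15 = 5521.8605 rpm, dir flips to +; running = +5521.8605
Stage 3 [15T→36T]: ω = 5521.8605×15/36 = 2300.7752 rpm, dir flips to −; running = −2300.7752
Stage 4 [43T→73T]: ω = 2300.7752×43/73 = 1355.2511 rpm, dir flips to +; running = +1355.2511

+1355.2511 rpm (same as input, |ω| = 1355.2511 rpm)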